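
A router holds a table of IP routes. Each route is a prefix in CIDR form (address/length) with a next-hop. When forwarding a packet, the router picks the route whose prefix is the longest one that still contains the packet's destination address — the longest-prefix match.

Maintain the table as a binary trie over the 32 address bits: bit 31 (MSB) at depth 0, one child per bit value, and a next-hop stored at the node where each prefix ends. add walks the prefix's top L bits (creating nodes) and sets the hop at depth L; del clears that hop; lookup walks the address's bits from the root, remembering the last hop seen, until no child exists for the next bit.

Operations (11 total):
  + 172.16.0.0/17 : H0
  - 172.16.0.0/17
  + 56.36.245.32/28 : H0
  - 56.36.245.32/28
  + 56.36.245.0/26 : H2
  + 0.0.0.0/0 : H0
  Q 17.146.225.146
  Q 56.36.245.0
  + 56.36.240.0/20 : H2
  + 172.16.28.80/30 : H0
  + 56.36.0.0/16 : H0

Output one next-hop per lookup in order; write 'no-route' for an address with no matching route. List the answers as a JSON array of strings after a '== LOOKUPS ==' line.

Apply in order:
  + 172.16.0.0/17 (H0) depth=17
  del 172.16.0.0/17 (clear depth 17)
  + 56.36.245.32/28 (H0) depth=28
  del 56.36.245.32/28 (clear depth 28)
  + 56.36.245.0/26 (H2) depth=26
  + 0.0.0.0/0 (H0) depth=0
  lookup 17.146.225.146: bits 00 walk d0:H0→d1:-→d2:- -> H0
  lookup 56.36.245.0: bits 00111000001001001111010100 walk d0:H0→d1:-→d2:-→d3:-→d4:-→d5:-→d6:-→d7:-→d8:-→d9:-→d10:-→d11:-→d12:-→d13:-→d14:-→d15:-→d16:-→d17:-→d18:-→d19:-→d20:-→d21:-→d22:-→d23:-→d24:-→d25:-→d26:H2 -> H2
  + 56.36.240.0/20 (H2) depth=20
  + 172.16.28.80/30 (H0) depth=30
  + 56.36.0.0/16 (H0) depth=16

== LOOKUPS ==
["H0","H2"]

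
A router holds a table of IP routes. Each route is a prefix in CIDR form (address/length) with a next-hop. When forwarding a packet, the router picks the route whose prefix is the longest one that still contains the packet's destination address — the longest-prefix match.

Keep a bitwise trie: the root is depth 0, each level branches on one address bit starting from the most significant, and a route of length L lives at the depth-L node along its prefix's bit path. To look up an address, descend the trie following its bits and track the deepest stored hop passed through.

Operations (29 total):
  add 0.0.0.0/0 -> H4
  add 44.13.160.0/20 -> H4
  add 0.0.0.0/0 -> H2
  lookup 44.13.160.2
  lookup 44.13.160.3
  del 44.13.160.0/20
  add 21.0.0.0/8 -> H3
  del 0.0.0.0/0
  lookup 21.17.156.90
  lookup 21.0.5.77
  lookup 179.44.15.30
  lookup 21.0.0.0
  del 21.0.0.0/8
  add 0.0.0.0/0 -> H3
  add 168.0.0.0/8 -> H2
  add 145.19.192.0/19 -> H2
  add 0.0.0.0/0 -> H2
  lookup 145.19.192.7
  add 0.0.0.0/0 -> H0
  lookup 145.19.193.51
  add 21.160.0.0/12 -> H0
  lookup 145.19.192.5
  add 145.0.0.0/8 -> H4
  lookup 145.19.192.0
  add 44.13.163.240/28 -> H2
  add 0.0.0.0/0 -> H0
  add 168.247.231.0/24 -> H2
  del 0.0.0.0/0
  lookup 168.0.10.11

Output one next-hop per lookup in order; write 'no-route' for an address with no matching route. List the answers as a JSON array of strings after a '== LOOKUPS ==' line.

Trace:
  + 0.0.0.0/0 (H4) depth=0
  + 44.13.160.0/20 (H4) depth=20
  + 0.0.0.0/0 (H2) depth=0
  ? 44.13.160.2  path d0:H2→d1:-→d2:-→d3:-→d4:-→d5:-→d6:-→d7:-→d8:-→d9:-→d10:-→d11:-→d12:-→d13:-→d14:-→d15:-→d16:-→d17:-→d18:-→d19:-→d20:H4  best=H4
  ? 44.13.160.3  path d0:H2→d1:-→d2:-→d3:-→d4:-→d5:-→d6:-→d7:-→d8:-→d9:-→d10:-→d11:-→d12:-→d13:-→d14:-→d15:-→d16:-→d17:-→d18:-→d19:-→d20:H4  best=H4
  del 44.13.160.0/20 (clear depth 20)
  + 21.0.0.0/8 (H3) depth=8
  del 0.0.0.0/0 (clear depth 0)
  ? 21.17.156.90  path d0:-→d1:-→d2:-→d3:-→d4:-→d5:-→d6:-→d7:-→d8:H3  best=H3
  ? 21.0.5.77  path d0:-→d1:-→d2:-→d3:-→d4:-→d5:-→d6:-→d7:-→d8:H3  best=H3
  ? 179.44.15.30  path d0:-  best=no-route
  ? 21.0.0.0  path d0:-→d1:-→d2:-→d3:-→d4:-→d5:-→d6:-→d7:-→d8:H3  best=H3
  del 21.0.0.0/8 (clear depth 8)
  + 0.0.0.0/0 (H3) depth=0
  + 168.0.0.0/8 (H2) depth=8
  + 145.19.192.0/19 (H2) depth=19
  + 0.0.0.0/0 (H2) depth=0
  ? 145.19.192.7  path d0:H2→d1:-→d2:-→d3:-→d4:-→d5:-→d6:-→d7:-→d8:-→d9:-→d10:-→d11:-→d12:-→d13:-→d14:-→d15:-→d16:-→d17:-→d18:-→d19:H2  best=H2
  + 0.0.0.0/0 (H0) depth=0
  ? 145.19.193.51  path d0:H0→d1:-→d2:-→d3:-→d4:-→d5:-→d6:-→d7:-→d8:-→d9:-→d10:-→d11:-→d12:-→d13:-→d14:-→d15:-→d16:-→d17:-→d18:-→d19:H2  best=H2
  + 21.160.0.0/12 (H0) depth=12
  ? 145.19.192.5  path d0:H0→d1:-→d2:-→d3:-→d4:-→d5:-→d6:-→d7:-→d8:-→d9:-→d10:-→d11:-→d12:-→d13:-→d14:-→d15:-→d16:-→d17:-→d18:-→d19:H2  best=H2
  + 145.0.0.0/8 (H4) depth=8
  ? 145.19.192.0  path d0:H0→d1:-→d2:-→d3:-→d4:-→d5:-→d6:-→d7:-→d8:H4→d9:-→d10:-→d11:-→d12:-→d13:-→d14:-→d15:-→d16:-→d17:-→d18:-→d19:H2  best=H2
  + 44.13.163.240/28 (H2) depth=28
  + 0.0.0.0/0 (H0) depth=0
  + 168.247.231.0/24 (H2) depth=24
  del 0.0.0.0/0 (clear depth 0)
  ? 168.0.10.11  path d0:-→d1:-→d2:-→d3:-→d4:-→d5:-→d6:-→d7:-→d8:H2  best=H2

== LOOKUPS ==
["H4","H4","H3","H3","no-route","H3","H2","H2","H2","H2","H2"]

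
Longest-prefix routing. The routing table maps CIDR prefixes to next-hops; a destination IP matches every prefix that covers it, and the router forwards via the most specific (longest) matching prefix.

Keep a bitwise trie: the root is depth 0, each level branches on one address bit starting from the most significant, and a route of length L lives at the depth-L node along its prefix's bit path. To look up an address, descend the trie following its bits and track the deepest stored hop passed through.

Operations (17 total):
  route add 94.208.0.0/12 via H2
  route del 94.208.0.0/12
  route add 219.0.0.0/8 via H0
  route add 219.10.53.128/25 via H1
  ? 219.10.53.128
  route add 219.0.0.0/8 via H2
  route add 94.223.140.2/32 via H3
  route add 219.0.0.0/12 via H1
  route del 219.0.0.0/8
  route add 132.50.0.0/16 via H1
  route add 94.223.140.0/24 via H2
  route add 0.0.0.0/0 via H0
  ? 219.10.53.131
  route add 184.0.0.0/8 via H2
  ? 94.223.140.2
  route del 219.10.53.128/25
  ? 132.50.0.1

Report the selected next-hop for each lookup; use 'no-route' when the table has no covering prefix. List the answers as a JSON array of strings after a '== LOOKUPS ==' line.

Apply in order:
  + 94.208.0.0/12 (H2) depth=12
  - 94.208.0.0/12 clear@12
  + 219.0.0.0/8 (H0) depth=8
  + 219.10.53.128/25 (H1) depth=25
  lookup 219.10.53.128: bits 1101101100001010001101011 walk d0:-→d1:-→d2:-→d3:-→d4:-→d5:-→d6:-→d7:-→d8:H0→d9:-→d10:-→d11:-→d12:-→d13:-→d14:-→d15:-→d16:-→d17:-→d18:-→d19:-→d20:-→d21:-→d22:-→d23:-→d24:-→d25:H1 -> H1
  + 219.0.0.0/8 (H2) depth=8
  + 94.223.140.2/32 (H3) depth=32
  + 219.0.0.0/12 (H1) depth=12
  - 219.0.0.0/8 clear@8
  + 132.50.0.0/16 (H1) depth=16
  + 94.223.140.0/24 (H2) depth=24
  + 0.0.0.0/0 (H0) depth=0
  lookup 219.10.53.131: bits 1101101100001010001101011 walk d0:H0→d1:-→d2:-→d3:-→d4:-→d5:-→d6:-→d7:-→d8:-→d9:-→d10:-→d11:-→d12:H1→d13:-→d14:-→d15:-→d16:-→d17:-→d18:-→d19:-→d20:-→d21:-→d22:-→d23:-→d24:-→d25:H1 -> H1
  + 184.0.0.0/8 (H2) depth=8
  lookup 94.223.140.2: bits 01011110110111111000110000000010 walk d0:H0→d1:-→d2:-→d3:-→d4:-→d5:-→d6:-→d7:-→d8:-→d9:-→d10:-→d11:-→d12:-→d13:-→d14:-→d15:-→d16:-→d17:-→d18:-→d19:-→d20:-→d21:-→d22:-→d23:-→d24:H2→d25:-→d26:-→d27:-→d28:-→d29:-→d30:-→d31:-→d32:H3 -> H3
  - 219.10.53.128/25 clear@25
  lookup 132.50.0.1: bits 1000010000110010 walk d0:H0→d1:-→d2:-→d3:-→d4:-→d5:-→d6:-→d7:-→d8:-→d9:-→d10:-→d11:-→d12:-→d13:-→d14:-→d15:-→d16:H1 -> H1

== LOOKUPS ==
["H1","H1","H3","H1"]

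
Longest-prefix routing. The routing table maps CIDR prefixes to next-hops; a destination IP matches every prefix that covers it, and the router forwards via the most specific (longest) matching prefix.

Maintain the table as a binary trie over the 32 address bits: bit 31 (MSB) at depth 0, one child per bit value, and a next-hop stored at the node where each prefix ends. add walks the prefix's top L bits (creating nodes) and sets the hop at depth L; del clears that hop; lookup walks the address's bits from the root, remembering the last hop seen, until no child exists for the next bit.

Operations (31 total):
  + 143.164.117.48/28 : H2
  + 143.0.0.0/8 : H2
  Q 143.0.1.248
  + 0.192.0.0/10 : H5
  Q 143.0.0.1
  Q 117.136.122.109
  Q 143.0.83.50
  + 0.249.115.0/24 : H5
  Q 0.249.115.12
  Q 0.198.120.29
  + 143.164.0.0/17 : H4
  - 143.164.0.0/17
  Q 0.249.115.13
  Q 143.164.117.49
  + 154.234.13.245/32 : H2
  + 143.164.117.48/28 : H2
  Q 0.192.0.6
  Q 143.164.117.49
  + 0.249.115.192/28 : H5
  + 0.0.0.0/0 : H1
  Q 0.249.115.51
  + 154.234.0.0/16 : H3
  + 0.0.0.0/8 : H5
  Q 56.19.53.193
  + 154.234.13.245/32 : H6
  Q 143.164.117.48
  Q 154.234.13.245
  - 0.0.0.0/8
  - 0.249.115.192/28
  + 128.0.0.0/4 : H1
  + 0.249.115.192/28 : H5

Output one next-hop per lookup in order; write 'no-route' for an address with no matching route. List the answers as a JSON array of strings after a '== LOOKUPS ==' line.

Trace:
  + 143.164.117.48/28 (H2) depth=28
  + 143.0.0.0/8 (H2) depth=8
  lookup 143.0.1.248: bits 10001111 walk d0:-→d1:-→d2:-→d3:-→d4:-→d5:-→d6:-→d7:-→d8:H2 -> H2
  + 0.192.0.0/10 (H5) depth=10
  lookup 143.0.0.1: bits 10001111 walk d0:-→d1:-→d2:-→d3:-→d4:-→d5:-→d6:-→d7:-→d8:H2 -> H2
  lookup 117.136.122.109: bits 0 walk d0:-→d1:- -> no-route
  lookup 143.0.83.50: bits 10001111 walk d0:-→d1:-→d2:-→d3:-→d4:-→d5:-→d6:-→d7:-→d8:H2 -> H2
  + 0.249.115.0/24 (H5) depth=24
  lookup 0.249.115.12: bits 000000001111100101110011 walk d0:-→d1:-→d2:-→d3:-→d4:-→d5:-→d6:-→d7:-→d8:-→d9:-→d10:H5→d11:-→d12:-→d13:-→d14:-→d15:-→d16:-→d17:-→d18:-→d19:-→d20:-→d21:-→d22:-→d23:-→d24:H5 -> H5
  lookup 0.198.120.29: bits 0000000011 walk d0:-→d1:-→d2:-→d3:-→d4:-→d5:-→d6:-→d7:-→d8:-→d9:-→d10:H5 -> H5
  + 143.164.0.0/17 (H4) depth=17
  del 143.164.0.0/17 (clear depth 17)
  lookup 0.249.115.13: bits 000000001111100101110011 walk d0:-→d1:-→d2:-→d3:-→d4:-→d5:-→d6:-→d7:-→d8:-→d9:-→d10:H5→d11:-→d12:-→d13:-→d14:-→d15:-→d16:-→d17:-→d18:-→d19:-→d20:-→d21:-→d22:-→d23:-→d24:H5 -> H5
  lookup 143.164.117.49: bits 1000111110100100011101010011 walk d0:-→d1:-→d2:-→d3:-→d4:-→d5:-→d6:-→d7:-→d8:H2→d9:-→d10:-→d11:-→d12:-→d13:-→d14:-→d15:-→d16:-→d17:-→d18:-→d19:-→d20:-→d21:-→d22:-→d23:-→d24:-→d25:-→d26:-→d27:-→d28:H2 -> H2
  + 154.234.13.245/32 (H2) depth=32
  + 143.164.117.48/28 (H2) depth=28
  lookup 0.192.0.6: bits 0000000011 walk d0:-→d1:-→d2:-→d3:-→d4:-→d5:-→d6:-→d7:-→d8:-→d9:-→d10:H5 -> H5
  lookup 143.164.117.49: bits 1000111110100100011101010011 walk d0:-→d1:-→d2:-→d3:-→d4:-→d5:-→d6:-→d7:-→d8:H2→d9:-→d10:-→d11:-→d12:-→d13:-→d14:-→d15:-→d16:-→d17:-→d18:-→d19:-→d20:-→d21:-→d22:-→d23:-→d24:-→d25:-→d26:-→d27:-→d28:H2 -> H2
  + 0.249.115.192/28 (H5) depth=28
  + 0.0.0.0/0 (H1) depth=0
  lookup 0.249.115.51: bits 000000001111100101110011 walk d0:H1→d1:-→d2:-→d3:-→d4:-→d5:-→d6:-→d7:-→d8:-→d9:-→d10:H5→d11:-→d12:-→d13:-→d14:-→d15:-→d16:-→d17:-→d18:-→d19:-→d20:-→d21:-→d22:-→d23:-→d24:H5 -> H5
  + 154.234.0.0/16 (H3) depth=16
  + 0.0.0.0/8 (H5) depth=8
  lookup 56.19.53.193: bits 00 walk d0:H1→d1:-→d2:- -> H1
  + 154.234.13.245/32 (H6) depth=32
  lookup 143.164.117.48: bits 1000111110100100011101010011 walk d0:H1→d1:-→d2:-→d3:-→d4:-→d5:-→d6:-→d7:-→d8:H2→d9:-→d10:-→d11:-→d12:-→d13:-→d14:-→d15:-→d16:-→d17:-→d18:-→d19:-→d20:-→d21:-→d22:-→d23:-→d24:-→d25:-→d26:-→d27:-→d28:H2 -> H2
  lookup 154.234.13.245: bits 10011010111010100000110111110101 walk d0:H1→d1:-→d2:-→d3:-→d4:-→d5:-→d6:-→d7:-→d8:-→d9:-→d10:-→d11:-→d12:-→d13:-→d14:-→d15:-→d16:H3→d17:-→d18:-→d19:-→d20:-→d21:-→d22:-→d23:-→d24:-→d25:-→d26:-→d27:-→d28:-→d29:-→d30:-→d31:-→d32:H6 -> H6
  del 0.0.0.0/8 (clear depth 8)
  del 0.249.115.192/28 (clear depth 28)
  + 128.0.0.0/4 (H1) depth=4
  + 0.249.115.192/28 (H5) depth=28

== LOOKUPS ==
["H2","H2","no-route","H2","H5","H5","H5","H2","H5","H2","H5","H1","H2","H6"]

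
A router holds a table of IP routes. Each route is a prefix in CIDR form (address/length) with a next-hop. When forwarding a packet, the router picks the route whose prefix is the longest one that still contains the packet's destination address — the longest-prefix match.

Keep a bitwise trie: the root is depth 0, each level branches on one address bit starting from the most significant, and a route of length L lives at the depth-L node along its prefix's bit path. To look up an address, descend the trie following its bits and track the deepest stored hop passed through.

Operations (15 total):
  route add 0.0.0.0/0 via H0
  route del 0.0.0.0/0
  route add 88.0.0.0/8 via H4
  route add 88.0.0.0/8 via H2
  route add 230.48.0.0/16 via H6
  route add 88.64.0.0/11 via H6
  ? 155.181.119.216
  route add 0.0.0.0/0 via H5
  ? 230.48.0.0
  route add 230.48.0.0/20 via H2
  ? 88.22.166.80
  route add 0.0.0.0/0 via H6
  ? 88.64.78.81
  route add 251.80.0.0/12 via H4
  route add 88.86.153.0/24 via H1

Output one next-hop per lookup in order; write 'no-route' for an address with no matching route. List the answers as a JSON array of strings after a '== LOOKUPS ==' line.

Apply in order:
  + 0.0.0.0/0 (H0) depth=0
  del 0.0.0.0/0 (clear depth 0)
  + 88.0.0.0/8 (H4) depth=8
  + 88.0.0.0/8 (H2) depth=8
  + 230.48.0.0/16 (H6) depth=16
  + 88.64.0.0/11 (H6) depth=11
  lookup 155.181.119.216: bits 1 walk d0:-→d1:- -> no-route
  + 0.0.0.0/0 (H5) depth=0
  lookup 230.48.0.0: bits 1110011000110000 walk d0:H5→d1:-→d2:-→d3:-→d4:-→d5:-→d6:-→d7:-→d8:-→d9:-→d10:-→d11:-→d12:-→d13:-→d14:-→d15:-→d16:H6 -> H6
  + 230.48.0.0/20 (H2) depth=20
  lookup 88.22.166.80: bits 010110000 walk d0:H5→d1:-→d2:-→d3:-→d4:-→d5:-→d6:-→d7:-→d8:H2→d9:- -> H2
  + 0.0.0.0/0 (H6) depth=0
  lookup 88.64.78.81: bits 01011000010 walk d0:H6→d1:-→d2:-→d3:-→d4:-→d5:-→d6:-→d7:-→d8:H2→d9:-→d10:-→d11:H6 -> H6
  + 251.80.0.0/12 (H4) depth=12
  + 88.86.153.0/24 (H1) depth=24

== LOOKUPS ==
["no-route","H6","H2","H6"]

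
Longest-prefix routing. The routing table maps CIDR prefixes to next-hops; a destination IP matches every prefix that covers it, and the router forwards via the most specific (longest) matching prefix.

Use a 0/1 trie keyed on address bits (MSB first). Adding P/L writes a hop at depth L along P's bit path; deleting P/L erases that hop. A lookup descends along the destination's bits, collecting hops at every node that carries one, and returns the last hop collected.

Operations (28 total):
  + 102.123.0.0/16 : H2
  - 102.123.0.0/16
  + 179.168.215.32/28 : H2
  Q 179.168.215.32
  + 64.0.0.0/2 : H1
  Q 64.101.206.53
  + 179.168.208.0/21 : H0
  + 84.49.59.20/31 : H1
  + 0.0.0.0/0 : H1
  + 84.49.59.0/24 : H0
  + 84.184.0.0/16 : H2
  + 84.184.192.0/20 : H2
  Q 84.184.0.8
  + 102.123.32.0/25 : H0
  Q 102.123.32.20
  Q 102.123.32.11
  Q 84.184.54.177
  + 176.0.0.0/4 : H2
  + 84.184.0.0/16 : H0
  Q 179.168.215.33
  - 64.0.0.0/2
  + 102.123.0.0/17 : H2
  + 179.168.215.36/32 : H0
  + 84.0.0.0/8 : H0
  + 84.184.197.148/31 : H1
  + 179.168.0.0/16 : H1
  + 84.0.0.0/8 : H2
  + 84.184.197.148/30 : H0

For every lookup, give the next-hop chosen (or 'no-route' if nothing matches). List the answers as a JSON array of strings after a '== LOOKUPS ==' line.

Process each operation:
  + 102.123.0.0/16 (H2) depth=16
  - 102.123.0.0/16 clear@16
  + 179.168.215.32/28 (H2) depth=28
  lookup 179.168.215.32: bits 1011001110101000110101110010 walk d0:-→d1:-→d2:-→d3:-→d4:-→d5:-→d6:-→d7:-→d8:-→d9:-→d10:-→d11:-→d12:-→d13:-→d14:-→d15:-→d16:-→d17:-→d18:-→d19:-→d20:-→d21:-→d22:-→d23:-→d24:-→d25:-→d26:-→d27:-→d28:H2 -> H2
  + 64.0.0.0/2 (H1) depth=2
  lookup 64.101.206.53: bits 01 walk d0:-→d1:-→d2:H1 -> H1
  + 179.168.208.0/21 (H0) depth=21
  + 84.49.59.20/31 (H1) depth=31
  + 0.0.0.0/0 (H1) depth=0
  + 84.49.59.0/24 (H0) depth=24
  + 84.184.0.0/16 (H2) depth=16
  + 84.184.192.0/20 (H2) depth=20
  lookup 84.184.0.8: bits 0101010010111000 walk d0:H1→d1:-→d2:H1→d3:-→d4:-→d5:-→d6:-→d7:-→d8:-→d9:-→d10:-→d11:-→d12:-→d13:-→d14:-→d15:-→d16:H2 -> H2
  + 102.123.32.0/25 (H0) depth=25
  lookup 102.123.32.20: bits 0110011001111011001000000 walk d0:H1→d1:-→d2:H1→d3:-→d4:-→d5:-→d6:-→d7:-→d8:-→d9:-→d10:-→d11:-→d12:-→d13:-→d14:-→d15:-→d16:-→d17:-→d18:-→d19:-→d20:-→d21:-→d22:-→d23:-→d24:-→d25:H0 -> H0
  lookup 102.123.32.11: bits 0110011001111011001000000 walk d0:H1→d1:-→d2:H1→d3:-→d4:-→d5:-→d6:-→d7:-→d8:-→d9:-→d10:-→d11:-→d12:-→d13:-→d14:-→d15:-→d16:-→d17:-→d18:-→d19:-→d20:-→d21:-→d22:-→d23:-→d24:-→d25:H0 -> H0
  lookup 84.184.54.177: bits 0101010010111000 walk d0:H1→d1:-→d2:H1→d3:-→d4:-→d5:-→d6:-→d7:-→d8:-→d9:-→d10:-→d11:-→d12:-→d13:-→d14:-→d15:-→d16:H2 -> H2
  + 176.0.0.0/4 (H2) depth=4
  + 84.184.0.0/16 (H0) depth=16
  lookup 179.168.215.33: bits 1011001110101000110101110010 walk d0:H1→d1:-→d2:-→d3:-→d4:H2→d5:-→d6:-→d7:-→d8:-→d9:-→d10:-→d11:-→d12:-→d13:-→d14:-→d15:-→d16:-→d17:-→d18:-→d19:-→d20:-→d21:H0→d22:-→d23:-→d24:-→d25:-→d26:-→d27:-→d28:H2 -> H2
  - 64.0.0.0/2 clear@2
  + 102.123.0.0/17 (H2) depth=17
  + 179.168.215.36/32 (H0) depth=32
  + 84.0.0.0/8 (H0) depth=8
  + 84.184.197.148/31 (H1) depth=31
  + 179.168.0.0/16 (H1) depth=16
  + 84.0.0.0/8 (H2) depth=8
  + 84.184.197.148/30 (H0) depth=30

== LOOKUPS ==
["H2","H1","H2","H0","H0","H2","H2"]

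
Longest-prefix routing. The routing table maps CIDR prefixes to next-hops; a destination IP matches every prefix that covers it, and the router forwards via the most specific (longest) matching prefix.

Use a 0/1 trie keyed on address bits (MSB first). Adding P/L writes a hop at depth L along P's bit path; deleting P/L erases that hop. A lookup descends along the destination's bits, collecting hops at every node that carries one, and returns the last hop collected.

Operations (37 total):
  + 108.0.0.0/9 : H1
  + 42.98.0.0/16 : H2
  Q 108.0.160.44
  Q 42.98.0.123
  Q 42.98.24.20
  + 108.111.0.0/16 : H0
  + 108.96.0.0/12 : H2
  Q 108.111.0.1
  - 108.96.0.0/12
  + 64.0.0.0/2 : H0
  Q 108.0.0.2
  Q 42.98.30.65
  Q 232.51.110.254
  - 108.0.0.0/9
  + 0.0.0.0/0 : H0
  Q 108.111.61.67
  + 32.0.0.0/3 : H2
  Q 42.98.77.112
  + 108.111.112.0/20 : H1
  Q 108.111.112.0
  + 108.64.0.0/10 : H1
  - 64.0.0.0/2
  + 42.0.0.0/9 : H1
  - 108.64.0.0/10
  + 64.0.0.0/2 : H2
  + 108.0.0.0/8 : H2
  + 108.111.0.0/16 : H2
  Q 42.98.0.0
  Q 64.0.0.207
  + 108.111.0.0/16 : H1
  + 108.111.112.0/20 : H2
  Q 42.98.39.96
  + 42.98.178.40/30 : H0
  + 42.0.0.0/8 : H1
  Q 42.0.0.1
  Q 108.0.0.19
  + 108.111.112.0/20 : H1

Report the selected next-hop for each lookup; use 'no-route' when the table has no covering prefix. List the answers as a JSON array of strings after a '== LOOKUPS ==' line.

Apply in order:
  + 108.0.0.0/9 (H1) depth=9
  + 42.98.0.0/16 (H2) depth=16
  lookup 108.0.160.44: bits 011011000 walk d0:-→d1:-→d2:-→d3:-→d4:-→d5:-→d6:-→d7:-→d8:-→d9:H1 -> H1
  lookup 42.98.0.123: bits 0010101001100010 walk d0:-→d1:-→d2:-→d3:-→d4:-→d5:-→d6:-→d7:-→d8:-→d9:-→d10:-→d11:-→d12:-→d13:-→d14:-→d15:-→d16:H2 -> H2
  lookup 42.98.24.20: bits 0010101001100010 walk d0:-→d1:-→d2:-→d3:-→d4:-→d5:-→d6:-→d7:-→d8:-→d9:-→d10:-→d11:-→d12:-→d13:-→d14:-→d15:-→d16:H2 -> H2
  + 108.111.0.0/16 (H0) depth=16
  + 108.96.0.0/12 (H2) depth=12
  lookup 108.111.0.1: bits 0110110001101111 walk d0:-→d1:-→d2:-→d3:-→d4:-→d5:-→d6:-→d7:-→d8:-→d9:H1→d10:-→d11:-→d12:H2→d13:-→d14:-→d15:-→d16:H0 -> H0
  del 108.96.0.0/12 (clear depth 12)
  + 64.0.0.0/2 (H0) depth=2
  lookup 108.0.0.2: bits 011011000 walk d0:-→d1:-→d2:H0→d3:-→d4:-→d5:-→d6:-→d7:-→d8:-→d9:H1 -> H1
  lookup 42.98.30.65: bits 0010101001100010 walk d0:-→d1:-→d2:-→d3:-→d4:-→d5:-→d6:-→d7:-→d8:-→d9:-→d10:-→d11:-→d12:-→d13:-→d14:-→d15:-→d16:H2 -> H2
  lookup 232.51.110.254: bits ε walk d0:- -> no-route
  del 108.0.0.0/9 (clear depth 9)
  + 0.0.0.0/0 (H0) depth=0
  lookup 108.111.61.67: bits 0110110001101111 walk d0:H0→d1:-→d2:H0→d3:-→d4:-→d5:-→d6:-→d7:-→d8:-→d9:-→d10:-→d11:-→d12:-→d13:-→d14:-→d15:-→d16:H0 -> H0
  + 32.0.0.0/3 (H2) depth=3
  lookup 42.98.77.112: bits 0010101001100010 walk d0:H0→d1:-→d2:-→d3:H2→d4:-→d5:-→d6:-→d7:-→d8:-→d9:-→d10:-→d11:-→d12:-→d13:-→d14:-→d15:-→d16:H2 -> H2
  + 108.111.112.0/20 (H1) depth=20
  lookup 108.111.112.0: bits 01101100011011110111 walk d0:H0→d1:-→d2:H0→d3:-→d4:-→d5:-→d6:-→d7:-→d8:-→d9:-→d10:-→d11:-→d12:-→d13:-→d14:-→d15:-→d16:H0→d17:-→d18:-→d19:-→d20:H1 -> H1
  + 108.64.0.0/10 (H1) depth=10
  del 64.0.0.0/2 (clear depth 2)
  + 42.0.0.0/9 (H1) depth=9
  del 108.64.0.0/10 (clear depth 10)
  + 64.0.0.0/2 (H2) depth=2
  + 108.0.0.0/8 (H2) depth=8
  + 108.111.0.0/16 (H2) depth=16
  lookup 42.98.0.0: bits 0010101001100010 walk d0:H0→d1:-→d2:-→d3:H2→d4:-→d5:-→d6:-→d7:-→d8:-→d9:H1→d10:-→d11:-→d12:-→d13:-→d14:-→d15:-→d16:H2 -> H2
  lookup 64.0.0.207: bits 01 walk d0:H0→d1:-→d2:H2 -> H2
  + 108.111.0.0/16 (H1) depth=16
  + 108.111.112.0/20 (H2) depth=20
  lookup 42.98.39.96: bits 0010101001100010 walk d0:H0→d1:-→d2:-→d3:H2→d4:-→d5:-→d6:-→d7:-→d8:-→d9:H1→d10:-→d11:-→d12:-→d13:-→d14:-→d15:-→d16:H2 -> H2
  + 42.98.178.40/30 (H0) depth=30
  + 42.0.0.0/8 (H1) depth=8
  lookup 42.0.0.1: bits 001010100 walk d0:H0→d1:-→d2:-→d3:H2→d4:-→d5:-→d6:-→d7:-→d8:H1→d9:H1 -> H1
  lookup 108.0.0.19: bits 011011000 walk d0:H0→d1:-→d2:H2→d3:-→d4:-→d5:-→d6:-→d7:-→d8:H2→d9:- -> H2
  + 108.111.112.0/20 (H1) depth=20

== LOOKUPS ==
["H1","H2","H2","H0","H1","H2","no-route","H0","H2","H1","H2","H2","H2","H1","H2"]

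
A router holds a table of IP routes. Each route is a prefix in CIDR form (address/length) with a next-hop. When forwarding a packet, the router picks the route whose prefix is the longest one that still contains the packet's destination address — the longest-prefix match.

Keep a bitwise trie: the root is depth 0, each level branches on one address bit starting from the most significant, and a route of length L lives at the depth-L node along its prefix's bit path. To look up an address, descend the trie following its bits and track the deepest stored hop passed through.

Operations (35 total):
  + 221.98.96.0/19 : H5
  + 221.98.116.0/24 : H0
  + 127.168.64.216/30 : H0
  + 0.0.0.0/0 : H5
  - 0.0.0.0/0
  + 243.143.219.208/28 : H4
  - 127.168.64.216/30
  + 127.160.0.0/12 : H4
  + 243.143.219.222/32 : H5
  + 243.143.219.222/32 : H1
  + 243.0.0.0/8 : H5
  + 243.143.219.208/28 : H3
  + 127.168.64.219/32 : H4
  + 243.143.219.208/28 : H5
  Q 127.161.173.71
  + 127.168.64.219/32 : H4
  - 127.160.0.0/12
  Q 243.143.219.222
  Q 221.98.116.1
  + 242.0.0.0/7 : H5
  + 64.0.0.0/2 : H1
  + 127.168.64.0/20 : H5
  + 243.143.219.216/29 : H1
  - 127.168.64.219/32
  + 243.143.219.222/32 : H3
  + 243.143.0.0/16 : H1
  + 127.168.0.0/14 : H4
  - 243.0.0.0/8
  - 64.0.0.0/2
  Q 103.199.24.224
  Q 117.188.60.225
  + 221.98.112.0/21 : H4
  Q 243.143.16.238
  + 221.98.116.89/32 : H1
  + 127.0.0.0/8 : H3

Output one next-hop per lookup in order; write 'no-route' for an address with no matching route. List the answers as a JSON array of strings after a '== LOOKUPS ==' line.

Apply in order:
  + 221.98.96.0/19 (H5) depth=19
  + 221.98.116.0/24 (H0) depth=24
  + 127.168.64.216/30 (H0) depth=30
  + 0.0.0.0/0 (H5) depth=0
  - 0.0.0.0/0 clear@0
  + 243.143.219.208/28 (H4) depth=28
  - 127.168.64.216/30 clear@30
  + 127.160.0.0/12 (H4) depth=12
  + 243.143.219.222/32 (H5) depth=32
  + 243.143.219.222/32 (H1) depth=32
  + 243.0.0.0/8 (H5) depth=8
  + 243.143.219.208/28 (H3) depth=28
  + 127.168.64.219/32 (H4) depth=32
  + 243.143.219.208/28 (H5) depth=28
  lookup 127.161.173.71: bits 011111111010 walk d0:-→d1:-→d2:-→d3:-→d4:-→d5:-→d6:-→d7:-→d8:-→d9:-→d10:-→d11:-→d12:H4 -> H4
  + 127.168.64.219/32 (H4) depth=32
  - 127.160.0.0/12 clear@12
  lookup 243.143.219.222: bits 11110011100011111101101111011110 walk d0:-→d1:-→d2:-→d3:-→d4:-→d5:-→d6:-→d7:-→d8:H5→d9:-→d10:-→d11:-→d12:-→d13:-→d14:-→d15:-→d16:-→d17:-→d18:-→d19:-→d20:-→d21:-→d22:-→d23:-→d24:-→d25:-→d26:-→d27:-→d28:H5→d29:-→d30:-→d31:-→d32:H1 -> H1
  lookup 221.98.116.1: bits 110111010110001001110100 walk d0:-→d1:-→d2:-→d3:-→d4:-→d5:-→d6:-→d7:-→d8:-→d9:-→d10:-→d11:-→d12:-→d13:-→d14:-→d15:-→d16:-→d17:-→d18:-→d19:H5→d20:-→d21:-→d22:-→d23:-→d24:H0 -> H0
  + 242.0.0.0/7 (H5) depth=7
  + 64.0.0.0/2 (H1) depth=2
  + 127.168.64.0/20 (H5) depth=20
  + 243.143.219.216/29 (H1) depth=29
  - 127.168.64.219/32 clear@32
  + 243.143.219.222/32 (H3) depth=32
  + 243.143.0.0/16 (H1) depth=16
  + 127.168.0.0/14 (H4) depth=14
  - 243.0.0.0/8 clear@8
  - 64.0.0.0/2 clear@2
  lookup 103.199.24.224: bits 011 walk d0:-→d1:-→d2:-→d3:- -> no-route
  lookup 117.188.60.225: bits 0111 walk d0:-→d1:-→d2:-→d3:-→d4:- -> no-route
  + 221.98.112.0/21 (H4) depth=21
  lookup 243.143.16.238: bits 1111001110001111 walk d0:-→d1:-→d2:-→d3:-→d4:-→d5:-→d6:-→d7:H5→d8:-→d9:-→d10:-→d11:-→d12:-→d13:-→d14:-→d15:-→d16:H1 -> H1
  + 221.98.116.89/32 (H1) depth=32
  + 127.0.0.0/8 (H3) depth=8

== LOOKUPS ==
["H4","H1","H0","no-route","no-route","H1"]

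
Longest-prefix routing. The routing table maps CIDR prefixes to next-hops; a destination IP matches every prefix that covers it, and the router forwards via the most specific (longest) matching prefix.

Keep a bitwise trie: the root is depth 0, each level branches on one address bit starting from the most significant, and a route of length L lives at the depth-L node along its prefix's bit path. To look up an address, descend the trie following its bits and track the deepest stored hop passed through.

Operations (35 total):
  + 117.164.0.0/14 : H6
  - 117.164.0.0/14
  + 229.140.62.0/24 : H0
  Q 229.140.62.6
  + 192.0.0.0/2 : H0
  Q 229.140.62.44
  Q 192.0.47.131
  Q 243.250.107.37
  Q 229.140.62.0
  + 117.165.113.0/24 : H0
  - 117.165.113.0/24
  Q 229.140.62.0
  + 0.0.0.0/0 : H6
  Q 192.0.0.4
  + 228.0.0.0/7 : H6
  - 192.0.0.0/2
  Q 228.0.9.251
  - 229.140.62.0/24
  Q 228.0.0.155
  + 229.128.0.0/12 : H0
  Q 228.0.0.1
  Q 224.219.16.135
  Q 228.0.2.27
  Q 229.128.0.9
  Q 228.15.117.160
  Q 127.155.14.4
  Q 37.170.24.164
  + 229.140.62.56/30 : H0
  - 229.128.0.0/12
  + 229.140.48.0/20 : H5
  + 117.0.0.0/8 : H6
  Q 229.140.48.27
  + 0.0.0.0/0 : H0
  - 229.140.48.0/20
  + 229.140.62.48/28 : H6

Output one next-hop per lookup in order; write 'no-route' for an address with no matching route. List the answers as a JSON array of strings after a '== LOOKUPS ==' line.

Trace:
  add 117.164.0.0/14 -> H6 at depth 14
  del 117.164.0.0/14 (clear depth 14)
  add 229.140.62.0/24 -> H0 at depth 24
  Q 229.140.62.6: descend 111001011000110000111110 ; hops seen [H0] ; pick H0
  add 192.0.0.0/2 -> H0 at depth 2
  Q 229.140.62.44: descend 111001011000110000111110 ; hops seen [H0,H0] ; pick H0
  Q 192.0.47.131: descend 11 ; hops seen [H0] ; pick H0
  Q 243.250.107.37: descend 111 ; hops seen [H0] ; pick H0
  Q 229.140.62.0: descend 111001011000110000111110 ; hops seen [H0,H0] ; pick H0
  add 117.165.113.0/24 -> H0 at depth 24
  del 117.165.113.0/24 (clear depth 24)
  Q 229.140.62.0: descend 111001011000110000111110 ; hops seen [H0,H0] ; pick H0
  add 0.0.0.0/0 -> H6 at depth 0
  Q 192.0.0.4: descend 11 ; hops seen [H6,H0] ; pick H0
  add 228.0.0.0/7 -> H6 at depth 7
  del 192.0.0.0/2 (clear depth 2)
  Q 228.0.9.251: descend 1110010 ; hops seen [H6,H6] ; pick H6
  del 229.140.62.0/24 (clear depth 24)
  Q 228.0.0.155: descend 1110010 ; hops seen [H6,H6] ; pick H6
  add 229.128.0.0/12 -> H0 at depth 12
  Q 228.0.0.1: descend 1110010 ; hops seen [H6,H6] ; pick H6
  Q 224.219.16.135: descend 11100 ; hops seen [H6] ; pick H6
  Q 228.0.2.27: descend 1110010 ; hops seen [H6,H6] ; pick H6
  Q 229.128.0.9: descend 111001011000 ; hops seen [H6,H6,H0] ; pick H0
  Q 228.15.117.160: descend 1110010 ; hops seen [H6,H6] ; pick H6
  Q 127.155.14.4: descend 0111 ; hops seen [H6] ; pick H6
  Q 37.170.24.164: descend 0 ; hops seen [H6] ; pick H6
  add 229.140.62.56/30 -> H0 at depth 30
  del 229.128.0.0/12 (clear depth 12)
  add 229.140.48.0/20 -> H5 at depth 20
  add 117.0.0.0/8 -> H6 at depth 8
  Q 229.140.48.27: descend 11100101100011000011 ; hops seen [H6,H6,H5] ; pick H5
  add 0.0.0.0/0 -> H0 at depth 0
  del 229.140.48.0/20 (clear depth 20)
  add 229.140.62.48/28 -> H6 at depth 28

== LOOKUPS ==
["H0","H0","H0","H0","H0","H0","H0","H6","H6","H6","H6","H6","H0","H6","H6","H6","H5"]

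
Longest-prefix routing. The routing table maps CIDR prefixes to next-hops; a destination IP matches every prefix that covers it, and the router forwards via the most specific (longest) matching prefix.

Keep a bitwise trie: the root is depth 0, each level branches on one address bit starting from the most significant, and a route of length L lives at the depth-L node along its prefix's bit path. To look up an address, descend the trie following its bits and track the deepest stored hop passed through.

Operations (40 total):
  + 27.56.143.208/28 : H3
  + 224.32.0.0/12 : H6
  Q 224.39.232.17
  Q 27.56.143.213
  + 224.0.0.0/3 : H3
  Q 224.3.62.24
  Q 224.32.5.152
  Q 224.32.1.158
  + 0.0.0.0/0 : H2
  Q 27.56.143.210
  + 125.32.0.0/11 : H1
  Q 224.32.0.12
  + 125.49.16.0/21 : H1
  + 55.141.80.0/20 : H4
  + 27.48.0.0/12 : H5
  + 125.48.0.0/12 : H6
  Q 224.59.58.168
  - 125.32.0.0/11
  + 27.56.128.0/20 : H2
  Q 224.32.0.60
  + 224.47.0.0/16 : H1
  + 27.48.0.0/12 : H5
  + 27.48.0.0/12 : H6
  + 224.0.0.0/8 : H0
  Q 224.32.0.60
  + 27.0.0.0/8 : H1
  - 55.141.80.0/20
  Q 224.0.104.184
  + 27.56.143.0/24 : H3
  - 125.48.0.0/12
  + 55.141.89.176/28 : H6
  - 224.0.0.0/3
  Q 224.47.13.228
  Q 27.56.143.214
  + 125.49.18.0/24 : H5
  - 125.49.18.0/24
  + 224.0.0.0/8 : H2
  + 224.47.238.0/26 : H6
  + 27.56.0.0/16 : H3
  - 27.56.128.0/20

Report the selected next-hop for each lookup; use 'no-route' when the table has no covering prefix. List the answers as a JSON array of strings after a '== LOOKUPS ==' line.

Process each operation:
  + 27.56.143.208/28 (H3) depth=28
  + 224.32.0.0/12 (H6) depth=12
  Q 224.39.232.17: descend 111000000010 ; hops seen [H6] ; pick H6
  Q 27.56.143.213: descend 0001101100111000100011111101 ; hops seen [H3] ; pick H3
  + 224.0.0.0/3 (H3) depth=3
  Q 224.3.62.24: descend 1110000000 ; hops seen [H3] ; pick H3
  Q 224.32.5.152: descend 111000000010 ; hops seen [H3,H6] ; pick H6
  Q 224.32.1.158: descend 111000000010 ; hops seen [H3,H6] ; pick H6
  + 0.0.0.0/0 (H2) depth=0
  Q 27.56.143.210: descend 0001101100111000100011111101 ; hops seen [H2,H3] ; pick H3
  + 125.32.0.0/11 (H1) depth=11
  Q 224.32.0.12: descend 111000000010 ; hops seen [H2,H3,H6] ; pick H6
  + 125.49.16.0/21 (H1) depth=21
  + 55.141.80.0/20 (H4) depth=20
  + 27.48.0.0/12 (H5) depth=12
  + 125.48.0.0/12 (H6) depth=12
  Q 224.59.58.168: descend 11100000001 ; hops seen [H2,H3] ; pick H3
  del 125.32.0.0/11 (clear depth 11)
  + 27.56.128.0/20 (H2) depth=20
  Q 224.32.0.60: descend 111000000010 ; hops seen [H2,H3,H6] ; pick H6
  + 224.47.0.0/16 (H1) depth=16
  + 27.48.0.0/12 (H5) depth=12
  + 27.48.0.0/12 (H6) depth=12
  + 224.0.0.0/8 (H0) depth=8
  Q 224.32.0.60: descend 111000000010 ; hops seen [H2,H3,H0,H6] ; pick H6
  + 27.0.0.0/8 (H1) depth=8
  del 55.141.80.0/20 (clear depth 20)
  Q 224.0.104.184: descend 1110000000 ; hops seen [H2,H3,H0] ; pick H0
  + 27.56.143.0/24 (H3) depth=24
  del 125.48.0.0/12 (clear depth 12)
  + 55.141.89.176/28 (H6) depth=28
  del 224.0.0.0/3 (clear depth 3)
  Q 224.47.13.228: descend 1110000000101111 ; hops seen [H2,H0,H6,H1] ; pick H1
  Q 27.56.143.214: descend 0001101100111000100011111101 ; hops seen [H2,H1,H6,H2,H3,H3] ; pick H3
  + 125.49.18.0/24 (H5) depth=24
  del 125.49.18.0/24 (clear depth 24)
  + 224.0.0.0/8 (H2) depth=8
  + 224.47.238.0/26 (H6) depth=26
  + 27.56.0.0/16 (H3) depth=16
  del 27.56.128.0/20 (clear depth 20)

== LOOKUPS ==
["H6","H3","H3","H6","H6","H3","H6","H3","H6","H6","H0","H1","H3"]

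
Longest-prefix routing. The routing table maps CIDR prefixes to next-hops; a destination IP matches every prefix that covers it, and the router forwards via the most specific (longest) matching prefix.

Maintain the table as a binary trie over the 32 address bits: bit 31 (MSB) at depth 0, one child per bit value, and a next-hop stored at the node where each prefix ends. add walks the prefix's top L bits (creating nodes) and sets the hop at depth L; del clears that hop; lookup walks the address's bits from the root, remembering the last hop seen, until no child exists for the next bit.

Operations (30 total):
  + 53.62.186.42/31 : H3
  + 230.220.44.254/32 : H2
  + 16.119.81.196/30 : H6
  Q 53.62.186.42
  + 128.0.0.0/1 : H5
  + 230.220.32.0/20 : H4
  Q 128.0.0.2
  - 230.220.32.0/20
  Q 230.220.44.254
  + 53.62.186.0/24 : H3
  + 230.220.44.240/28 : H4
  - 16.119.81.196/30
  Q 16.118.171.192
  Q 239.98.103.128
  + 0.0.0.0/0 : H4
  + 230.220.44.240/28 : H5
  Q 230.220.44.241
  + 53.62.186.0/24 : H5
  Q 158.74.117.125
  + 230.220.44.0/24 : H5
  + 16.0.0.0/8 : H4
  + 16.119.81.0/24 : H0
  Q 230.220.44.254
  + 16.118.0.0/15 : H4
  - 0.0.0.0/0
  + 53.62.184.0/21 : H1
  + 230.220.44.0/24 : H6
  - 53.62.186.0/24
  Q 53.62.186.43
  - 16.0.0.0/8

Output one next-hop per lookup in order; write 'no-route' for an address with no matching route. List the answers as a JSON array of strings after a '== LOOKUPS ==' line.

Process each operation:
  add 53.62.186.42/31 -> H3 at depth 31
  add 230.220.44.254/32 -> H2 at depth 32
  add 16.119.81.196/30 -> H6 at depth 30
  lookup 53.62.186.42: bits 0011010100111110101110100010101 walk d0:-→d1:-→d2:-→d3:-→d4:-→d5:-→d6:-→d7:-→d8:-→d9:-→d10:-→d11:-→d12:-→d13:-→d14:-→d15:-→d16:-→d17:-→d18:-→d19:-→d20:-→d21:-→d22:-→d23:-→d24:-→d25:-→d26:-→d27:-→d28:-→d29:-→d30:-→d31:H3 -> H3
  add 128.0.0.0/1 -> H5 at depth 1
  add 230.220.32.0/20 -> H4 at depth 20
  lookup 128.0.0.2: bits 1 walk d0:-→d1:H5 -> H5
  - 230.220.32.0/20 clear@20
  lookup 230.220.44.254: bits 11100110110111000010110011111110 walk d0:-→d1:H5→d2:-→d3:-→d4:-→d5:-→d6:-→d7:-→d8:-→d9:-→d10:-→d11:-→d12:-→d13:-→d14:-→d15:-→d16:-→d17:-→d18:-→d19:-→d20:-→d21:-→d22:-→d23:-→d24:-→d25:-→d26:-→d27:-→d28:-→d29:-→d30:-→d31:-→d32:H2 -> H2
  add 53.62.186.0/24 -> H3 at depth 24
  add 230.220.44.240/28 -> H4 at depth 28
  - 16.119.81.196/30 clear@30
  lookup 16.118.171.192: bits 000100000111011 walk d0:-→d1:-→d2:-→d3:-→d4:-→d5:-→d6:-→d7:-→d8:-→d9:-→d10:-→d11:-→d12:-→d13:-→d14:-→d15:- -> no-route
  lookup 239.98.103.128: bits 1110 walk d0:-→d1:H5→d2:-→d3:-→d4:- -> H5
  add 0.0.0.0/0 -> H4 at depth 0
  add 230.220.44.240/28 -> H5 at depth 28
  lookup 230.220.44.241: bits 1110011011011100001011001111 walk d0:H4→d1:H5→d2:-→d3:-→d4:-→d5:-→d6:-→d7:-→d8:-→d9:-→d10:-→d11:-→d12:-→d13:-→d14:-→d15:-→d16:-→d17:-→d18:-→d19:-→d20:-→d21:-→d22:-→d23:-→d24:-→d25:-→d26:-→d27:-→d28:H5 -> H5
  add 53.62.186.0/24 -> H5 at depth 24
  lookup 158.74.117.125: bits 1 walk d0:H4→d1:H5 -> H5
  add 230.220.44.0/24 -> H5 at depth 24
  add 16.0.0.0/8 -> H4 at depth 8
  add 16.119.81.0/24 -> H0 at depth 24
  lookup 230.220.44.254: bits 11100110110111000010110011111110 walk d0:H4→d1:H5→d2:-→d3:-→d4:-→d5:-→d6:-→d7:-→d8:-→d9:-→d10:-→d11:-→d12:-→d13:-→d14:-→d15:-→d16:-→d17:-→d18:-→d19:-→d20:-→d21:-→d22:-→d23:-→d24:H5→d25:-→d26:-→d27:-→d28:H5→d29:-→d30:-→d31:-→d32:H2 -> H2
  add 16.118.0.0/15 -> H4 at depth 15
  - 0.0.0.0/0 clear@0
  add 53.62.184.0/21 -> H1 at depth 21
  add 230.220.44.0/24 -> H6 at depth 24
  - 53.62.186.0/24 clear@24
  lookup 53.62.186.43: bits 0011010100111110101110100010101 walk d0:-→d1:-→d2:-→d3:-→d4:-→d5:-→d6:-→d7:-→d8:-→d9:-→d10:-→d11:-→d12:-→d13:-→d14:-→d15:-→d16:-→d17:-→d18:-→d19:-→d20:-→d21:H1→d22:-→d23:-→d24:-→d25:-→d26:-→d27:-→d28:-→d29:-→d30:-→d31:H3 -> H3
  - 16.0.0.0/8 clear@8

== LOOKUPS ==
["H3","H5","H2","no-route","H5","H5","H5","H2","H3"]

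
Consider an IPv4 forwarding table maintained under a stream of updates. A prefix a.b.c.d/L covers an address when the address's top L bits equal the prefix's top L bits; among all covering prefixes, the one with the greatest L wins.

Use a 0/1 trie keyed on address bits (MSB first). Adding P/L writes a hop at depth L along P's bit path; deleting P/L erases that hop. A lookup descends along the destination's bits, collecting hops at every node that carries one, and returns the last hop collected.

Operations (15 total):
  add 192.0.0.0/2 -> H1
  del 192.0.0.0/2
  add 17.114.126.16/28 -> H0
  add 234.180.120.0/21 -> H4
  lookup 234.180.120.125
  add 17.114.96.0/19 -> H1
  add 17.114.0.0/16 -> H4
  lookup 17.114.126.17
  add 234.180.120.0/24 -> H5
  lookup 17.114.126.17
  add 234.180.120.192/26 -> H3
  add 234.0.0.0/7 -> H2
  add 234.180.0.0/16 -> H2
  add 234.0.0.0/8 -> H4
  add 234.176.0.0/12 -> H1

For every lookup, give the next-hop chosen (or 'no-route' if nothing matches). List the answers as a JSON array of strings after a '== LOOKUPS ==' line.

Apply in order:
  + 192.0.0.0/2 (H1) depth=2
  - 192.0.0.0/2 clear@2
  + 17.114.126.16/28 (H0) depth=28
  + 234.180.120.0/21 (H4) depth=21
  Q 234.180.120.125: descend 111010101011010001111 ; hops seen [H4] ; pick H4
  + 17.114.96.0/19 (H1) depth=19
  + 17.114.0.0/16 (H4) depth=16
  Q 17.114.126.17: descend 0001000101110010011111100001 ; hops seen [H4,H1,H0] ; pick H0
  + 234.180.120.0/24 (H5) depth=24
  Q 17.114.126.17: descend 0001000101110010011111100001 ; hops seen [H4,H1,H0] ; pick H0
  + 234.180.120.192/26 (H3) depth=26
  + 234.0.0.0/7 (H2) depth=7
  + 234.180.0.0/16 (H2) depth=16
  + 234.0.0.0/8 (H4) depth=8
  + 234.176.0.0/12 (H1) depth=12

== LOOKUPS ==
["H4","H0","H0"]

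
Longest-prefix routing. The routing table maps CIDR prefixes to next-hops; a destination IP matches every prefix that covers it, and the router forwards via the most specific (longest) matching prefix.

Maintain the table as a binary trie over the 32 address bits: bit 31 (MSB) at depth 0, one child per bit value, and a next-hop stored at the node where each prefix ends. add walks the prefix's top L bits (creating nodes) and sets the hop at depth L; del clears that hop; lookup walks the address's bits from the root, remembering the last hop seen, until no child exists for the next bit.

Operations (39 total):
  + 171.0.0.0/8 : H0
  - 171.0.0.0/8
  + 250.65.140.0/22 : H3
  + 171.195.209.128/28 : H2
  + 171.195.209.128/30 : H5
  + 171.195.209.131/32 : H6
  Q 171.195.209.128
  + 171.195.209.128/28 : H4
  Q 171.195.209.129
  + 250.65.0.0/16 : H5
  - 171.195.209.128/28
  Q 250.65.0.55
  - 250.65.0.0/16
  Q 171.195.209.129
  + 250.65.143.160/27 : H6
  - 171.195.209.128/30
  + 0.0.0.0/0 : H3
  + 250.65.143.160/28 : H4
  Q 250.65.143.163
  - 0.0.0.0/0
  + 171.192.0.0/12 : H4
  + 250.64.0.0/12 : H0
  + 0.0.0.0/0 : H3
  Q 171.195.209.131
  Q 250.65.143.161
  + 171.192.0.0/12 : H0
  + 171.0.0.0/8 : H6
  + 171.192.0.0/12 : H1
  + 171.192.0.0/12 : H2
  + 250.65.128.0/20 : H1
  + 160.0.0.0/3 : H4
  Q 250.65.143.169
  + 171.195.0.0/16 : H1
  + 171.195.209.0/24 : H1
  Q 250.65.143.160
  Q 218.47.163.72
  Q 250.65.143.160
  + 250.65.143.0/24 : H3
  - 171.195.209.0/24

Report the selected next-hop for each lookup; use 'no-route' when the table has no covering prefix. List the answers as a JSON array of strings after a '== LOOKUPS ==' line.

Process each operation:
  + 171.0.0.0/8 (H0) depth=8
  - 171.0.0.0/8 clear@8
  + 250.65.140.0/22 (H3) depth=22
  + 171.195.209.128/28 (H2) depth=28
  + 171.195.209.128/30 (H5) depth=30
  + 171.195.209.131/32 (H6) depth=32
  lookup 171.195.209.128: bits 101010111100001111010001100000 walk d0:-→d1:-→d2:-→d3:-→d4:-→d5:-→d6:-→d7:-→d8:-→d9:-→d10:-→d11:-→d12:-→d13:-→d14:-→d15:-→d16:-→d17:-→d18:-→d19:-→d20:-→d21:-→d22:-→d23:-→d24:-→d25:-→d26:-→d27:-→d28:H2→d29:-→d30:H5 -> H5
  + 171.195.209.128/28 (H4) depth=28
  lookup 171.195.209.129: bits 101010111100001111010001100000 walk d0:-→d1:-→d2:-→d3:-→d4:-→d5:-→d6:-→d7:-→d8:-→d9:-→d10:-→d11:-→d12:-→d13:-→d14:-→d15:-→d16:-→d17:-→d18:-→d19:-→d20:-→d21:-→d22:-→d23:-→d24:-→d25:-→d26:-→d27:-→d28:H4→d29:-→d30:H5 -> H5
  + 250.65.0.0/16 (H5) depth=16
  - 171.195.209.128/28 clear@28
  lookup 250.65.0.55: bits 1111101001000001 walk d0:-→d1:-→d2:-→d3:-→d4:-→d5:-→d6:-→d7:-→d8:-→d9:-→d10:-→d11:-→d12:-→d13:-→d14:-→d15:-→d16:H5 -> H5
  - 250.65.0.0/16 clear@16
  lookup 171.195.209.129: bits 101010111100001111010001100000 walk d0:-→d1:-→d2:-→d3:-→d4:-→d5:-→d6:-→d7:-→d8:-→d9:-→d10:-→d11:-→d12:-→d13:-→d14:-→d15:-→d16:-→d17:-→d18:-→d19:-→d20:-→d21:-→d22:-→d23:-→d24:-→d25:-→d26:-→d27:-→d28:-→d29:-→d30:H5 -> H5
  + 250.65.143.160/27 (H6) depth=27
  - 171.195.209.128/30 clear@30
  + 0.0.0.0/0 (H3) depth=0
  + 250.65.143.160/28 (H4) depth=28
  lookup 250.65.143.163: bits 1111101001000001100011111010 walk d0:H3→d1:-→d2:-→d3:-→d4:-→d5:-→d6:-→d7:-→d8:-→d9:-→d10:-→d11:-→d12:-→d13:-→d14:-→d15:-→d16:-→d17:-→d18:-→d19:-→d20:-→d21:-→d22:H3→d23:-→d24:-→d25:-→d26:-→d27:H6→d28:H4 -> H4
  - 0.0.0.0/0 clear@0
  + 171.192.0.0/12 (H4) depth=12
  + 250.64.0.0/12 (H0) depth=12
  + 0.0.0.0/0 (H3) depth=0
  lookup 171.195.209.131: bits 10101011110000111101000110000011 walk d0:H3→d1:-→d2:-→d3:-→d4:-→d5:-→d6:-→d7:-→d8:-→d9:-→d10:-→d11:-→d12:H4→d13:-→d14:-→d15:-→d16:-→d17:-→d18:-→d19:-→d20:-→d21:-→d22:-→d23:-→d24:-→d25:-→d26:-→d27:-→d28:-→d29:-→d30:-→d31:-→d32:H6 -> H6
  lookup 250.65.143.161: bits 1111101001000001100011111010 walk d0:H3→d1:-→d2:-→d3:-→d4:-→d5:-→d6:-→d7:-→d8:-→d9:-→d10:-→d11:-→d12:H0→d13:-→d14:-→d15:-→d16:-→d17:-→d18:-→d19:-→d20:-→d21:-→d22:H3→d23:-→d24:-→d25:-→d26:-→d27:H6→d28:H4 -> H4
  + 171.192.0.0/12 (H0) depth=12
  + 171.0.0.0/8 (H6) depth=8
  + 171.192.0.0/12 (H1) depth=12
  + 171.192.0.0/12 (H2) depth=12
  + 250.65.128.0/20 (H1) depth=20
  + 160.0.0.0/3 (H4) depth=3
  lookup 250.65.143.169: bits 1111101001000001100011111010 walk d0:H3→d1:-→d2:-→d3:-→d4:-→d5:-→d6:-→d7:-→d8:-→d9:-→d10:-→d11:-→d12:H0→d13:-→d14:-→d15:-→d16:-→d17:-→d18:-→d19:-→d20:H1→d21:-→d22:H3→d23:-→d24:-→d25:-→d26:-→d27:H6→d28:H4 -> H4
  + 171.195.0.0/16 (H1) depth=16
  + 171.195.209.0/24 (H1) depth=24
  lookup 250.65.143.160: bits 1111101001000001100011111010 walk d0:H3→d1:-→d2:-→d3:-→d4:-→d5:-→d6:-→d7:-→d8:-→d9:-→d10:-→d11:-→d12:H0→d13:-→d14:-→d15:-→d16:-→d17:-→d18:-→d19:-→d20:H1→d21:-→d22:H3→d23:-→d24:-→d25:-→d26:-→d27:H6→d28:H4 -> H4
  lookup 218.47.163.72: bits 11 walk d0:H3→d1:-→d2:- -> H3
  lookup 250.65.143.160: bits 1111101001000001100011111010 walk d0:H3→d1:-→d2:-→d3:-→d4:-→d5:-→d6:-→d7:-→d8:-→d9:-→d10:-→d11:-→d12:H0→d13:-→d14:-→d15:-→d16:-→d17:-→d18:-→d19:-→d20:H1→d21:-→d22:H3→d23:-→d24:-→d25:-→d26:-→d27:H6→d28:H4 -> H4
  + 250.65.143.0/24 (H3) depth=24
  - 171.195.209.0/24 clear@24

== LOOKUPS ==
["H5","H5","H5","H5","H4","H6","H4","H4","H4","H3","H4"]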